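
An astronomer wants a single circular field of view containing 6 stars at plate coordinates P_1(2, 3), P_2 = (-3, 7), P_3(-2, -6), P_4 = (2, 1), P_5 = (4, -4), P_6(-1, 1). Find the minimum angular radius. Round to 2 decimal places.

6.72

The minimum enclosing circle of a finite set is fixed by two of the points (as a diameter) or three (as a circumcircle).
The minimum enclosing circle is determined by three boundary points: P_2, P_3, P_5.
Their circumcentre is (-0.875, 0.625) with r² = 45.15625.
The farthest remaining point P_1 is at distance² 13.90625 ≤ 45.15625.
r = √(45.15625) ≈ 6.72.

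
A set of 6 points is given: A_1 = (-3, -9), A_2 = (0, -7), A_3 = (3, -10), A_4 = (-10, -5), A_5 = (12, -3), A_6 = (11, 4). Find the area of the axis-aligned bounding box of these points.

x ranges over [-10, 12], width 22.
y ranges over [-10, 4], height 14.
Area = 22 × 14 = 308.

308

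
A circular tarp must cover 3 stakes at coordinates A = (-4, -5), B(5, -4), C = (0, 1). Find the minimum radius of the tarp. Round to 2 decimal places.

Side lengths²: AB² = 82, AC² = 52, BC² = 50.
Since AB² = 82 < 52 + 50 = 102, the triangle is acute, so the smallest enclosing circle is the circumcircle.
Circumcentre = (0.4, -3.6), r² = 21.32.
r = √(21.32) ≈ 4.62.

4.62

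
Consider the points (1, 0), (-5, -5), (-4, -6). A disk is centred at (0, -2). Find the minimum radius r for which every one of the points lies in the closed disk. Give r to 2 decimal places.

5.83

The required radius is the distance from (0, -2) to the farthest point.
Squared distances: 5, 34, 32.
Maximum is 34, attained at (-5, -5).
r = √34 ≈ 5.83.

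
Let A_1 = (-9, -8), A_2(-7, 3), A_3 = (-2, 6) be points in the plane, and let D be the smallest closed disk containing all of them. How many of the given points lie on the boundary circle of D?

2

Side lengths²: A_1A_2² = 125, A_1A_3² = 245, A_2A_3² = 34.
Since A_1A_3² = 245 ≥ 125 + 34 = 159, the angle opposite A_1A_3 is not acute, so the smallest enclosing circle has A_1A_3 as diameter.
Centre = midpoint of A_1A_3 = (-5.5, -1), r² = 245/4 = 61.25.
The points at distance exactly r from the centre are A_1, A_3 — 2 points.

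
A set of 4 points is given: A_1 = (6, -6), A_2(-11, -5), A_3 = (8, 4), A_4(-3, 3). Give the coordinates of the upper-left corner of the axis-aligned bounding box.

(-11, 4)

x-range [-11, 8], y-range [-6, 4].
The upper-left corner is (-11, 4).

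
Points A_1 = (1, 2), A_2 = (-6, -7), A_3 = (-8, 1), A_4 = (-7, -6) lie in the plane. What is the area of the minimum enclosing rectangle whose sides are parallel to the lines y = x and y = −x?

In coordinates u = x + y, v = x − y the rectangle is axis-aligned; the map (x,y)→(u,v) scales areas by 2.
u-values: 3, -13, -7, -13; range = 3 − (-13) = 16.
v-values: -1, 1, -9, -1; range = 1 − (-9) = 10.
Area = (16 × 10) / 2 = 80.

80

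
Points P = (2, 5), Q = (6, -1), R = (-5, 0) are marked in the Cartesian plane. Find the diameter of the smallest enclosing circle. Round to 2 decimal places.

11.05

Side lengths²: PQ² = 52, PR² = 74, QR² = 122.
Since QR² = 122 < 74 + 52 = 126, the triangle is acute, so the smallest enclosing circle is the circumcircle.
Circumcentre = (16/31, -10/31), r² = 29341/961.
Diameter = 2r = 2√(29341/961) ≈ 11.05.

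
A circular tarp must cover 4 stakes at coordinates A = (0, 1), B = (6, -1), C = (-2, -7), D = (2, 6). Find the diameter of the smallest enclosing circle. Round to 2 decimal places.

By Welzl's lemma the MEC is supported by two points (diametrically opposite) or three points (on a circumcircle).
The farthest pair is C–D with squared distance 185. The circle on this segment as diameter has centre (0, -0.5) and r² = 185/4 = 46.25.
Check A: distance² to centre = 2.25 ≤ 46.25, so it lies inside.
All remaining points lie in this disk, and no smaller disk contains both endpoints, so this is the minimum enclosing circle.
Diameter = 2r = 2√(46.25) ≈ 13.60.

13.60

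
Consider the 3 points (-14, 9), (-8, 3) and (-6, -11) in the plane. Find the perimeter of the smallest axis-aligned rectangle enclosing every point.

56

Width = max x − min x = -6 − (-14) = 8.
Height = max y − min y = 9 − (-11) = 20.
Perimeter = 2(8 + 20) = 56.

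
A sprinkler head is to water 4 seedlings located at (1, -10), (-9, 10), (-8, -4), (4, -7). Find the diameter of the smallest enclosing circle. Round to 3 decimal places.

22.361

By Welzl's lemma the MEC is supported by two points (diametrically opposite) or three points (on a circumcircle).
The farthest pair is (1, -10)–(-9, 10) with squared distance 500. The circle on this segment as diameter has centre (-4, 0) and r² = 500/4 = 125.
Check (-8, -4): distance² to centre = 32 ≤ 125, so it lies inside.
All remaining points lie in this disk, and no smaller disk contains both endpoints, so this is the minimum enclosing circle.
Diameter = 2r = 2√125 ≈ 22.361.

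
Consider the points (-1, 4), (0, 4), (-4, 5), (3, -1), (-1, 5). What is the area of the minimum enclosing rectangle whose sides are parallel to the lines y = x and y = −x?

19.5

In coordinates u = x + y, v = x − y the rectangle is axis-aligned; the map (x,y)→(u,v) scales areas by 2.
u-values: 3, 4, 1, 2, 4; range = 4 − 1 = 3.
v-values: -5, -4, -9, 4, -6; range = 4 − (-9) = 13.
Area = (3 × 13) / 2 = 19.5.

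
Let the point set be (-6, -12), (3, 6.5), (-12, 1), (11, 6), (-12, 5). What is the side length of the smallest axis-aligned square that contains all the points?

23

The bounding box has width 23 and height 18.5.
An axis-aligned square enclosing the set must have side ≥ max(width, height).
So the minimum side is max(23, 18.5) = 23.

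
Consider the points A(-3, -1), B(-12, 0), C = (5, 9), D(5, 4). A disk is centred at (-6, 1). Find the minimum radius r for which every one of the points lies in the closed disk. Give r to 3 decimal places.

The required radius is the distance from (-6, 1) to the farthest point.
Squared distances: 13, 37, 185, 130.
Maximum is 185, attained at C.
r = √185 ≈ 13.601.

13.601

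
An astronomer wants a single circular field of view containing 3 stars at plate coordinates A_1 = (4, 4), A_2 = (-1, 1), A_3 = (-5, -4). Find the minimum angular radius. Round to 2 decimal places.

6.02

Side lengths²: A_1A_2² = 34, A_1A_3² = 145, A_2A_3² = 41.
Since A_1A_3² = 145 ≥ 41 + 34 = 75, the angle opposite A_1A_3 is not acute, so the smallest enclosing circle has A_1A_3 as diameter.
Centre = midpoint of A_1A_3 = (-0.5, 0), r² = 145/4 = 36.25.
r = √(36.25) ≈ 6.02.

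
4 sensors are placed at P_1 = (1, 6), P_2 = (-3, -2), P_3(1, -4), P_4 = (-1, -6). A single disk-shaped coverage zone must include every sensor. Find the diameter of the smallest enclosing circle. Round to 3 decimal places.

12.166

A smallest enclosing disk is always determined by at most three of the input points on its boundary.
The farthest pair is P_1–P_4 with squared distance 148. The circle on this segment as diameter has centre (0, 0) and r² = 148/4 = 37.
Check P_2: distance² to centre = 13 ≤ 37, so it lies inside.
All remaining points lie in this disk, and no smaller disk contains both endpoints, so this is the minimum enclosing circle.
Diameter = 2r = 2√37 ≈ 12.166.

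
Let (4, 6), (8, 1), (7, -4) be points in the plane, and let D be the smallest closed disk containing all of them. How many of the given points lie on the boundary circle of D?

2

Call the three points A, B, C in the order given.
Side lengths²: AB² = 41, AC² = 109, BC² = 26.
Since AC² = 109 ≥ 41 + 26 = 67, the angle opposite AC is not acute, so the smallest enclosing circle has AC as diameter.
Centre = midpoint of AC = (5.5, 1), r² = 109/4 = 27.25.
The points at distance exactly r from the centre are (4, 6), (7, -4) — 2 points.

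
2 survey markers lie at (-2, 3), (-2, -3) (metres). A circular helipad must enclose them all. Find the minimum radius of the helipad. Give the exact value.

The smallest circle enclosing two points has them as diameter endpoints.
Centre = midpoint = (-2, 0); r² = |(-2, 3)−(-2, -3)|²/4 = 36/4 = 9.
r = √9 = 3.

3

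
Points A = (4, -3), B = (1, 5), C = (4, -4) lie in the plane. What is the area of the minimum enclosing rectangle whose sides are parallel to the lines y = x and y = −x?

36

In coordinates u = x + y, v = x − y the rectangle is axis-aligned; the map (x,y)→(u,v) scales areas by 2.
u-values: 1, 6, 0; range = 6 − 0 = 6.
v-values: 7, -4, 8; range = 8 − (-4) = 12.
Area = (6 × 12) / 2 = 36.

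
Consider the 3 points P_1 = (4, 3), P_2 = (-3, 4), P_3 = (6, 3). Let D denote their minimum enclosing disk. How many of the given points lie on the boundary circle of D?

2

Side lengths²: P_1P_2² = 50, P_1P_3² = 4, P_2P_3² = 82.
Since P_2P_3² = 82 ≥ 50 + 4 = 54, the angle opposite P_2P_3 is not acute, so the smallest enclosing circle has P_2P_3 as diameter.
Centre = midpoint of P_2P_3 = (1.5, 3.5), r² = 82/4 = 20.5.
The points at distance exactly r from the centre are P_2, P_3 — 2 points.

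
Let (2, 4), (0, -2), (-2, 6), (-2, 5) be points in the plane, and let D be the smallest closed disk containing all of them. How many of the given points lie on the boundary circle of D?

2

A smallest enclosing disk is always determined by at most three of the input points on its boundary.
The farthest pair is (0, -2)–(-2, 6) with squared distance 68. The circle on this segment as diameter has centre (-1, 2) and r² = 68/4 = 17.
Check (2, 4): distance² to centre = 13 ≤ 17, so it lies inside.
All remaining points lie in this disk, and no smaller disk contains both endpoints, so this is the minimum enclosing circle.
The points at distance exactly r from the centre are (0, -2), (-2, 6) — 2 points.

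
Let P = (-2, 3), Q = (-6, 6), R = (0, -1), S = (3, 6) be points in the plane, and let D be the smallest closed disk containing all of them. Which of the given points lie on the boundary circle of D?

The minimum enclosing circle is determined by three boundary points: Q, R, S.
Their circumcentre is (-1.5, 53/14) with r² = 2465/98.
The farthest remaining point P is at distance² 85/98 ≤ 2465/98.
The points at distance exactly r from the centre are Q, R, S — 3 points.

Q, R, S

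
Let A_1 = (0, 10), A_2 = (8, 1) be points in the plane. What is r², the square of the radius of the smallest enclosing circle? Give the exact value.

The smallest circle enclosing two points has them as diameter endpoints.
Centre = midpoint = (4, 5.5); r² = |A_1A_2|²/4 = 145/4 = 36.25.

36.25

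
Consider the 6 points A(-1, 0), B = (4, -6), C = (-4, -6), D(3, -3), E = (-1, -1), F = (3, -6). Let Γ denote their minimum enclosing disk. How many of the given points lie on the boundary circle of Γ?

A smallest enclosing disk is always determined by at most three of the input points on its boundary.
The minimum enclosing circle is determined by three boundary points: A, B, C.
Their circumcentre is (0, -4.25) with r² = 19.0625.
The farthest remaining point F is at distance² 12.0625 ≤ 19.0625.
The points at distance exactly r from the centre are A, B, C — 3 points.

3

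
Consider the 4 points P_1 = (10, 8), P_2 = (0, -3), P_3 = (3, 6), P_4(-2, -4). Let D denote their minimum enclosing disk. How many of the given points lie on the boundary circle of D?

The farthest pair is P_1–P_4 with squared distance 288. The circle on this segment as diameter has centre (4, 2) and r² = 288/4 = 72.
Check P_2: distance² to centre = 41 ≤ 72, so it lies inside.
All remaining points lie in this disk, and no smaller disk contains both endpoints, so this is the minimum enclosing circle.
The points at distance exactly r from the centre are P_1, P_4 — 2 points.

2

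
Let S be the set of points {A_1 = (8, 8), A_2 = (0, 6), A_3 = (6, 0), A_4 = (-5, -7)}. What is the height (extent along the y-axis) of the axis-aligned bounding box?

max y = 8, min y = -7, so height = 15.

15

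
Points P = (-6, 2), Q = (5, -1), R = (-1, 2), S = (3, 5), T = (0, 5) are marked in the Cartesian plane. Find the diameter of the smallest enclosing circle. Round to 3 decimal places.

11.402

A smallest enclosing disk is always determined by at most three of the input points on its boundary.
The farthest pair is P–Q with squared distance 130. The circle on this segment as diameter has centre (-0.5, 0.5) and r² = 130/4 = 32.5.
Check R: distance² to centre = 2.5 ≤ 32.5, so it lies inside.
All remaining points lie in this disk, and no smaller disk contains both endpoints, so this is the minimum enclosing circle.
Diameter = 2r = 2√(32.5) ≈ 11.402.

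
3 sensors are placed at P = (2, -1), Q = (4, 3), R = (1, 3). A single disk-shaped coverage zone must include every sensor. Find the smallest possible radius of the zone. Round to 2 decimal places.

Side lengths²: PQ² = 20, PR² = 17, QR² = 9.
Since PQ² = 20 < 17 + 9 = 26, the triangle is acute, so the smallest enclosing circle is the circumcircle.
Circumcentre = (2.5, 1.25), r² = 5.3125.
r = √(5.3125) ≈ 2.30.

2.30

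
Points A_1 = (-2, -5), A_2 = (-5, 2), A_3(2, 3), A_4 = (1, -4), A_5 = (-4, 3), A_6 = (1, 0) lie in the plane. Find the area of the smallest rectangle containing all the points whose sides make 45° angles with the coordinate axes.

In coordinates u = x + y, v = x − y the rectangle is axis-aligned; the map (x,y)→(u,v) scales areas by 2.
u-values: -7, -3, 5, -3, -1, 1; range = 5 − (-7) = 12.
v-values: 3, -7, -1, 5, -7, 1; range = 5 − (-7) = 12.
Area = (12 × 12) / 2 = 72.

72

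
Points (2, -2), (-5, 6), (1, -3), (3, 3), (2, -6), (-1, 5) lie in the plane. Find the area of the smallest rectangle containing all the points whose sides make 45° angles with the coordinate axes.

In coordinates u = x + y, v = x − y the rectangle is axis-aligned; the map (x,y)→(u,v) scales areas by 2.
u-values: 0, 1, -2, 6, -4, 4; range = 6 − (-4) = 10.
v-values: 4, -11, 4, 0, 8, -6; range = 8 − (-11) = 19.
Area = (10 × 19) / 2 = 95.

95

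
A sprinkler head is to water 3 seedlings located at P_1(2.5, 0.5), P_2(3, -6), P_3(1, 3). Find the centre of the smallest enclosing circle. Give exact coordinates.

(2, -1.5)

Side lengths²: P_1P_2² = 42.5, P_1P_3² = 8.5, P_2P_3² = 85.
Since P_2P_3² = 85 ≥ 42.5 + 8.5 = 51, the angle opposite P_2P_3 is not acute, so the smallest enclosing circle has P_2P_3 as diameter.
Centre = midpoint of P_2P_3 = (2, -1.5), r² = 85/4 = 21.25.
Centre = (2, -1.5).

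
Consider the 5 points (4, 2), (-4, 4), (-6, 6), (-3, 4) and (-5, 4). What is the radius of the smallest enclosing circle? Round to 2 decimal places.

The minimum enclosing circle of a finite set is fixed by two of the points (as a diameter) or three (as a circumcircle).
The farthest pair is (4, 2)–(-6, 6) with squared distance 116. The circle on this segment as diameter has centre (-1, 4) and r² = 116/4 = 29.
Check (-4, 4): distance² to centre = 9 ≤ 29, so it lies inside.
All remaining points lie in this disk, and no smaller disk contains both endpoints, so this is the minimum enclosing circle.
r = √29 ≈ 5.39.

5.39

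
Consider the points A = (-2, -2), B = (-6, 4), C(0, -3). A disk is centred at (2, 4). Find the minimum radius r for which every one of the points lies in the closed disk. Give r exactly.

8

The required radius is the distance from (2, 4) to the farthest point.
Squared distances: 52, 64, 53.
Maximum is 64, attained at B.
r = √64 = 8.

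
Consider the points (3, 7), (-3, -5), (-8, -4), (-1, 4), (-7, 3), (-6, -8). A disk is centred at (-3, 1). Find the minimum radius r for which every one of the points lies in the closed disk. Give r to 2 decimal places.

The required radius is the distance from (-3, 1) to the farthest point.
Squared distances: 72, 36, 50, 13, 20, 90.
Maximum is 90, attained at (-6, -8).
r = √90 ≈ 9.49.

9.49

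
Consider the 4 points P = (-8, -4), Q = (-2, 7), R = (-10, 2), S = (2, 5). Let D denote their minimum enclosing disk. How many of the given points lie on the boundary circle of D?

The minimum enclosing circle of a finite set is fixed by two of the points (as a diameter) or three (as a circumcircle).
The minimum enclosing circle is determined by three boundary points: P, R, S.
Their circumcentre is (-87/26, 23/26) with r² = 15385/338.
The farthest remaining point Q is at distance² 13253/338 ≤ 15385/338.
The points at distance exactly r from the centre are P, R, S — 3 points.

3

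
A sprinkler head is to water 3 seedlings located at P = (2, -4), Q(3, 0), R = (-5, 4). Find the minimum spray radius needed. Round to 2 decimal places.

5.32

Side lengths²: PQ² = 17, PR² = 113, QR² = 80.
Since PR² = 113 ≥ 80 + 17 = 97, the angle opposite PR is not acute, so the smallest enclosing circle has PR as diameter.
Centre = midpoint of PR = (-1.5, 0), r² = 113/4 = 28.25.
r = √(28.25) ≈ 5.32.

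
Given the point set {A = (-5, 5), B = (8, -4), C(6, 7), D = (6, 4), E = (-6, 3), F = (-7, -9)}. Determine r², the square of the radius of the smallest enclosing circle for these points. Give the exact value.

By Welzl's lemma the MEC is supported by two points (diametrically opposite) or three points (on a circumcircle).
The farthest pair is C–F with squared distance 425. The circle on this segment as diameter has centre (-0.5, -1) and r² = 425/4 = 106.25.
Check A: distance² to centre = 56.25 ≤ 106.25, so it lies inside.
All remaining points lie in this disk, and no smaller disk contains both endpoints, so this is the minimum enclosing circle.

106.25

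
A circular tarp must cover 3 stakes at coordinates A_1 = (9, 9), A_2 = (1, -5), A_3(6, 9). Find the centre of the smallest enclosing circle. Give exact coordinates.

Side lengths²: A_1A_2² = 260, A_1A_3² = 9, A_2A_3² = 221.
Since A_1A_2² = 260 ≥ 221 + 9 = 230, the angle opposite A_1A_2 is not acute, so the smallest enclosing circle has A_1A_2 as diameter.
Centre = midpoint of A_1A_2 = (5, 2), r² = 260/4 = 65.
Centre = (5, 2).

(5, 2)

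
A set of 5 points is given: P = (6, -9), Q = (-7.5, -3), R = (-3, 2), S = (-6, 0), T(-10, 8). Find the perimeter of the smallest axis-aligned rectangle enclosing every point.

66

Width = max x − min x = 6 − (-10) = 16.
Height = max y − min y = 8 − (-9) = 17.
Perimeter = 2(16 + 17) = 66.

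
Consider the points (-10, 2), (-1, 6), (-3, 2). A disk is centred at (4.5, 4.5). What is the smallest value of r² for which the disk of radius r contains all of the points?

216.5

The required radius is the distance from (4.5, 4.5) to the farthest point.
Squared distances: 216.5, 32.5, 62.5.
Maximum is 216.5, attained at (-10, 2).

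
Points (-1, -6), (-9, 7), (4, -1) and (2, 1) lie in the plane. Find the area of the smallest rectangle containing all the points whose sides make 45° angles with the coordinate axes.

105

In coordinates u = x + y, v = x − y the rectangle is axis-aligned; the map (x,y)→(u,v) scales areas by 2.
u-values: -7, -2, 3, 3; range = 3 − (-7) = 10.
v-values: 5, -16, 5, 1; range = 5 − (-16) = 21.
Area = (10 × 21) / 2 = 105.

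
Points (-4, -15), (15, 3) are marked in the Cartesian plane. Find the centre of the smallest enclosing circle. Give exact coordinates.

The smallest circle enclosing two points has them as diameter endpoints.
Centre = midpoint = (5.5, -6); r² = |(-4, -15)−(15, 3)|²/4 = 685/4 = 171.25.
Centre = (5.5, -6).

(5.5, -6)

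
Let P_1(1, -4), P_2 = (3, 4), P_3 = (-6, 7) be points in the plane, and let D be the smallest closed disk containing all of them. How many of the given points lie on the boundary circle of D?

2

Side lengths²: P_1P_2² = 68, P_1P_3² = 170, P_2P_3² = 90.
Since P_1P_3² = 170 ≥ 90 + 68 = 158, the angle opposite P_1P_3 is not acute, so the smallest enclosing circle has P_1P_3 as diameter.
Centre = midpoint of P_1P_3 = (-2.5, 1.5), r² = 170/4 = 42.5.
The points at distance exactly r from the centre are P_1, P_3 — 2 points.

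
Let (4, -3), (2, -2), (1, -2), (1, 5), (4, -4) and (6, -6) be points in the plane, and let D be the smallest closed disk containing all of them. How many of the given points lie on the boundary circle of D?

2

A smallest enclosing disk is always determined by at most three of the input points on its boundary.
The farthest pair is (1, 5)–(6, -6) with squared distance 146. The circle on this segment as diameter has centre (3.5, -0.5) and r² = 146/4 = 36.5.
Check (4, -3): distance² to centre = 6.5 ≤ 36.5, so it lies inside.
All remaining points lie in this disk, and no smaller disk contains both endpoints, so this is the minimum enclosing circle.
The points at distance exactly r from the centre are (1, 5), (6, -6) — 2 points.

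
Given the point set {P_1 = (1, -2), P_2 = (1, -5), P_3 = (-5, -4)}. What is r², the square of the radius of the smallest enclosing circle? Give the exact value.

185/18

Side lengths²: P_1P_2² = 9, P_1P_3² = 40, P_2P_3² = 37.
Since P_1P_3² = 40 < 37 + 9 = 46, the triangle is acute, so the smallest enclosing circle is the circumcircle.
Circumcentre = (-11/6, -3.5), r² = 185/18.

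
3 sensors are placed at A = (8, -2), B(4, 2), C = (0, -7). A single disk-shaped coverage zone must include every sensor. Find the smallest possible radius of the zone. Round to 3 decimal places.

5.054

Side lengths²: AB² = 32, AC² = 89, BC² = 97.
Since BC² = 97 < 89 + 32 = 121, the triangle is acute, so the smallest enclosing circle is the circumcircle.
Circumcentre = (79/26, -77/26), r² = 8633/338.
r = √(8633/338) ≈ 5.054.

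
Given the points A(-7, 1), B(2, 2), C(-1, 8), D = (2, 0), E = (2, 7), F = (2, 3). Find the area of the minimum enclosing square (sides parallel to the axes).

The bounding box has width 9 and height 8.
An axis-aligned square enclosing the set must have side ≥ max(width, height).
So the minimum side is max(9, 8) = 9.
Area = 9² = 81.

81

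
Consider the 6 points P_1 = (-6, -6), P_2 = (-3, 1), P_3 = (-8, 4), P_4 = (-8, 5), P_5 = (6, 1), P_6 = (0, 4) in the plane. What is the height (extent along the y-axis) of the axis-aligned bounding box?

max y = 5, min y = -6, so height = 11.

11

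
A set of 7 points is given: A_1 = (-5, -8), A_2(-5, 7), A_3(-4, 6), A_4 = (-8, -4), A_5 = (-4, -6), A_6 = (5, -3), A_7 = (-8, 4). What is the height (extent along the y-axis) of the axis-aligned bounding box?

15

max y = 7, min y = -8, so height = 15.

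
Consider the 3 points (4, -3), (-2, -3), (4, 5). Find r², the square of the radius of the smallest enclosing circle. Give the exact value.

Call the three points A, B, C in the order given.
Side lengths²: AB² = 36, AC² = 64, BC² = 100.
Since BC² = 100 ≥ 64 + 36 = 100, the angle opposite BC is not acute, so the smallest enclosing circle has BC as diameter.
Centre = midpoint of BC = (1, 1), r² = 100/4 = 25.

25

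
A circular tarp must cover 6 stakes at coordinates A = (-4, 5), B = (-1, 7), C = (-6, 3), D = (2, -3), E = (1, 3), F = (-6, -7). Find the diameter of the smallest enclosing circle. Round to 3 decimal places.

14.866

A smallest enclosing disk is always determined by at most three of the input points on its boundary.
The farthest pair is B–F with squared distance 221. The circle on this segment as diameter has centre (-3.5, 0) and r² = 221/4 = 55.25.
Check A: distance² to centre = 25.25 ≤ 55.25, so it lies inside.
All remaining points lie in this disk, and no smaller disk contains both endpoints, so this is the minimum enclosing circle.
Diameter = 2r = 2√(55.25) ≈ 14.866.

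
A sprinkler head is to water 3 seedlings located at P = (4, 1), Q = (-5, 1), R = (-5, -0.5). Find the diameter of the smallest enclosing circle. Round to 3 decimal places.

9.124

Side lengths²: PQ² = 81, PR² = 83.25, QR² = 2.25.
Since PR² = 83.25 ≥ 81 + 2.25 = 83.25, the angle opposite PR is not acute, so the smallest enclosing circle has PR as diameter.
Centre = midpoint of PR = (-0.5, 0.25), r² = 83.25/4 = 20.8125.
Diameter = 2r = 2√(20.8125) ≈ 9.124.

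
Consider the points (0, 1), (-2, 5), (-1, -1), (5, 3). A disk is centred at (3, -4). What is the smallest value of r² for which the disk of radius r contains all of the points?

The required radius is the distance from (3, -4) to the farthest point.
Squared distances: 34, 106, 25, 53.
Maximum is 106, attained at (-2, 5).

106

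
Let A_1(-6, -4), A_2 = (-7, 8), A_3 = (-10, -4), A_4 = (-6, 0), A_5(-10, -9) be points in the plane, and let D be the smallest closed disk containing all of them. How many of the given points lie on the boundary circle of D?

2

By Welzl's lemma the MEC is supported by two points (diametrically opposite) or three points (on a circumcircle).
The farthest pair is A_2–A_5 with squared distance 298. The circle on this segment as diameter has centre (-8.5, -0.5) and r² = 298/4 = 74.5.
Check A_1: distance² to centre = 18.5 ≤ 74.5, so it lies inside.
All remaining points lie in this disk, and no smaller disk contains both endpoints, so this is the minimum enclosing circle.
The points at distance exactly r from the centre are A_2, A_5 — 2 points.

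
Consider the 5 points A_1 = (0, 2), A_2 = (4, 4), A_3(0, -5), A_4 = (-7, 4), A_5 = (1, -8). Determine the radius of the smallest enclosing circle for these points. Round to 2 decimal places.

A smallest enclosing disk is always determined by at most three of the input points on its boundary.
The minimum enclosing circle is determined by three boundary points: A_2, A_4, A_5.
Their circumcentre is (-1.5, -1) with r² = 55.25.
The farthest remaining point A_3 is at distance² 18.25 ≤ 55.25.
r = √(55.25) ≈ 7.43.

7.43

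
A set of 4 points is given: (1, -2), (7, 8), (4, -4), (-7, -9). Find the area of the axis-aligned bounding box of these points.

238

x ranges over [-7, 7], width 14.
y ranges over [-9, 8], height 17.
Area = 14 × 17 = 238.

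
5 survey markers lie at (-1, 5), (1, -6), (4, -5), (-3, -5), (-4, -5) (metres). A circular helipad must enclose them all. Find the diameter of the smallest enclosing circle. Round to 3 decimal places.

The minimum enclosing circle of a finite set is fixed by two of the points (as a diameter) or three (as a circumcircle).
The minimum enclosing circle is determined by three boundary points: (-1, 5), (4, -5), (-4, -5).
Their circumcentre is (0, -0.75) with r² = 34.0625.
The farthest remaining point (1, -6) is at distance² 28.5625 ≤ 34.0625.
Diameter = 2r = 2√(34.0625) ≈ 11.673.

11.673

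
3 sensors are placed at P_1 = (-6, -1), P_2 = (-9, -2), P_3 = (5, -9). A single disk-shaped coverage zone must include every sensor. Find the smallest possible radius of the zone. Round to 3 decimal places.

Side lengths²: P_1P_2² = 10, P_1P_3² = 185, P_2P_3² = 245.
Since P_2P_3² = 245 ≥ 185 + 10 = 195, the angle opposite P_2P_3 is not acute, so the smallest enclosing circle has P_2P_3 as diameter.
Centre = midpoint of P_2P_3 = (-2, -5.5), r² = 245/4 = 61.25.
r = √(61.25) ≈ 7.826.

7.826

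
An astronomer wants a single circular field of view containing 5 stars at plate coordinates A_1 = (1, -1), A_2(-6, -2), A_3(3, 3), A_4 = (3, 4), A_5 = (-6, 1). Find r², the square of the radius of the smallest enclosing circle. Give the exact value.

29.25

A smallest enclosing disk is always determined by at most three of the input points on its boundary.
The farthest pair is A_2–A_4 with squared distance 117. The circle on this segment as diameter has centre (-1.5, 1) and r² = 117/4 = 29.25.
Check A_1: distance² to centre = 10.25 ≤ 29.25, so it lies inside.
All remaining points lie in this disk, and no smaller disk contains both endpoints, so this is the minimum enclosing circle.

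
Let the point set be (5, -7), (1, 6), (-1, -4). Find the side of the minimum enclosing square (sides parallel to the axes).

13

The bounding box has width 6 and height 13.
An axis-aligned square enclosing the set must have side ≥ max(width, height).
So the minimum side is max(6, 13) = 13.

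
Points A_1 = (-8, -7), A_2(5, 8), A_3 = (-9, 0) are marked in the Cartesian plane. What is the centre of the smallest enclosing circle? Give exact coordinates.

Side lengths²: A_1A_2² = 394, A_1A_3² = 50, A_2A_3² = 260.
Since A_1A_2² = 394 ≥ 260 + 50 = 310, the angle opposite A_1A_2 is not acute, so the smallest enclosing circle has A_1A_2 as diameter.
Centre = midpoint of A_1A_2 = (-1.5, 0.5), r² = 394/4 = 98.5.
Centre = (-1.5, 0.5).

(-1.5, 0.5)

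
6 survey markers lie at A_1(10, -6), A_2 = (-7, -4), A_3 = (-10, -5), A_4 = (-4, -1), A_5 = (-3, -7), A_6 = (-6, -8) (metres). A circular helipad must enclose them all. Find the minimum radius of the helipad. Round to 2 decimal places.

The farthest pair is A_1–A_3 with squared distance 401. The circle on this segment as diameter has centre (0, -5.5) and r² = 401/4 = 100.25.
Check A_2: distance² to centre = 51.25 ≤ 100.25, so it lies inside.
All remaining points lie in this disk, and no smaller disk contains both endpoints, so this is the minimum enclosing circle.
r = √(100.25) ≈ 10.01.

10.01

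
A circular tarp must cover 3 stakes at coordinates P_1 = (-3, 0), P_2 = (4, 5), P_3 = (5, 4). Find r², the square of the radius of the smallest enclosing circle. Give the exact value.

20

Side lengths²: P_1P_2² = 74, P_1P_3² = 80, P_2P_3² = 2.
Since P_1P_3² = 80 ≥ 74 + 2 = 76, the angle opposite P_1P_3 is not acute, so the smallest enclosing circle has P_1P_3 as diameter.
Centre = midpoint of P_1P_3 = (1, 2), r² = 80/4 = 20.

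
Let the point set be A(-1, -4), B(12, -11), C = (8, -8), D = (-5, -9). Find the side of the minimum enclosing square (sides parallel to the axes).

The bounding box has width 17 and height 7.
An axis-aligned square enclosing the set must have side ≥ max(width, height).
So the minimum side is max(17, 7) = 17.

17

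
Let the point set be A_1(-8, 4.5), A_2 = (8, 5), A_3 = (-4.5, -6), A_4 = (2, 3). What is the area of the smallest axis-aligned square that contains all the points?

The bounding box has width 16 and height 11.
An axis-aligned square enclosing the set must have side ≥ max(width, height).
So the minimum side is max(16, 11) = 16.
Area = 16² = 256.

256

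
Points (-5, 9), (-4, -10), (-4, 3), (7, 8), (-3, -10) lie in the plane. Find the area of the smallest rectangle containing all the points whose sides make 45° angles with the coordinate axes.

In coordinates u = x + y, v = x − y the rectangle is axis-aligned; the map (x,y)→(u,v) scales areas by 2.
u-values: 4, -14, -1, 15, -13; range = 15 − (-14) = 29.
v-values: -14, 6, -7, -1, 7; range = 7 − (-14) = 21.
Area = (29 × 21) / 2 = 304.5.

304.5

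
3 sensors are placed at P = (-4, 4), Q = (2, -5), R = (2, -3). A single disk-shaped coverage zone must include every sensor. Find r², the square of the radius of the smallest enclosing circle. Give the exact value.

29.25

Side lengths²: PQ² = 117, PR² = 85, QR² = 4.
Since PQ² = 117 ≥ 85 + 4 = 89, the angle opposite PQ is not acute, so the smallest enclosing circle has PQ as diameter.
Centre = midpoint of PQ = (-1, -0.5), r² = 117/4 = 29.25.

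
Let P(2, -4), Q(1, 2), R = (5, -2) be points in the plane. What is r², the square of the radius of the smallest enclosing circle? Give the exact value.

9.62

Side lengths²: PQ² = 37, PR² = 13, QR² = 32.
Since PQ² = 37 < 32 + 13 = 45, the triangle is acute, so the smallest enclosing circle is the circumcircle.
Circumcentre = (2.1, -0.9), r² = 9.62.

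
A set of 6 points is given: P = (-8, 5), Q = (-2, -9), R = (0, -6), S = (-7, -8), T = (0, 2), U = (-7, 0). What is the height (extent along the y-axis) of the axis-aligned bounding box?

14

max y = 5, min y = -9, so height = 14.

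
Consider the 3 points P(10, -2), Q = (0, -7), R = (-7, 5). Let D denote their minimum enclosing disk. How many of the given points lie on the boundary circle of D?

2

Side lengths²: PQ² = 125, PR² = 338, QR² = 193.
Since PR² = 338 ≥ 193 + 125 = 318, the angle opposite PR is not acute, so the smallest enclosing circle has PR as diameter.
Centre = midpoint of PR = (1.5, 1.5), r² = 338/4 = 84.5.
The points at distance exactly r from the centre are P, R — 2 points.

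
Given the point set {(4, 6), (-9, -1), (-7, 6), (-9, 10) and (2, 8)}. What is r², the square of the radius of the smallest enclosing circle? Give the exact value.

The minimum enclosing circle is determined by three boundary points: (4, 6), (-9, -1), (-9, 10).
Their circumcentre is (-93/26, 4.5) with r² = 20165/338.
The farthest remaining point (2, 8) is at distance² 14653/338 ≤ 20165/338.

20165/338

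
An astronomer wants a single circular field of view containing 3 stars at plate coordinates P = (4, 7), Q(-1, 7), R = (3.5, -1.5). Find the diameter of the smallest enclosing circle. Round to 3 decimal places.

9.634

Side lengths²: PQ² = 25, PR² = 72.5, QR² = 92.5.
Since QR² = 92.5 < 72.5 + 25 = 97.5, the triangle is acute, so the smallest enclosing circle is the circumcircle.
Circumcentre = (1.5, 49/17), r² = 26825/1156.
Diameter = 2r = 2√(26825/1156) ≈ 9.634.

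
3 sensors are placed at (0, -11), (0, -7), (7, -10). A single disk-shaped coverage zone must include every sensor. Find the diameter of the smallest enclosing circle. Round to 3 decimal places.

7.693

Call the three points A, B, C in the order given.
Side lengths²: AB² = 16, AC² = 50, BC² = 58.
Since BC² = 58 < 50 + 16 = 66, the triangle is acute, so the smallest enclosing circle is the circumcircle.
Circumcentre = (23/7, -9), r² = 725/49.
Diameter = 2r = 2√(725/49) ≈ 7.693.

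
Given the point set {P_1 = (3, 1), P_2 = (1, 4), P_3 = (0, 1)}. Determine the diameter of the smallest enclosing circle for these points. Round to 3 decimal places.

3.801

Side lengths²: P_1P_2² = 13, P_1P_3² = 9, P_2P_3² = 10.
Since P_1P_2² = 13 < 10 + 9 = 19, the triangle is acute, so the smallest enclosing circle is the circumcircle.
Circumcentre = (1.5, 13/6), r² = 65/18.
Diameter = 2r = 2√(65/18) ≈ 3.801.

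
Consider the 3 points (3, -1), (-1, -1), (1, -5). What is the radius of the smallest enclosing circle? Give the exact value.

Call the three points A, B, C in the order given.
Side lengths²: AB² = 16, AC² = 20, BC² = 20.
Since BC² = 20 < 20 + 16 = 36, the triangle is acute, so the smallest enclosing circle is the circumcircle.
Circumcentre = (1, -2.5), r² = 6.25.
r = √(6.25) = 2.5.

2.5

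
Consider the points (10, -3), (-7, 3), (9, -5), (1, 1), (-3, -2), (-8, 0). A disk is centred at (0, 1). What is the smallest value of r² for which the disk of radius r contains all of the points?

117

The required radius is the distance from (0, 1) to the farthest point.
Squared distances: 116, 53, 117, 1, 18, 65.
Maximum is 117, attained at (9, -5).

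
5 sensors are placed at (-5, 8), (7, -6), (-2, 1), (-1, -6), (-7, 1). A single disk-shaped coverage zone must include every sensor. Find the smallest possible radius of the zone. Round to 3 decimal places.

By Welzl's lemma the MEC is supported by two points (diametrically opposite) or three points (on a circumcircle).
The farthest pair is (-5, 8)–(7, -6) with squared distance 340. The circle on this segment as diameter has centre (1, 1) and r² = 340/4 = 85.
Check (-2, 1): distance² to centre = 9 ≤ 85, so it lies inside.
All remaining points lie in this disk, and no smaller disk contains both endpoints, so this is the minimum enclosing circle.
r = √85 ≈ 9.220.

9.220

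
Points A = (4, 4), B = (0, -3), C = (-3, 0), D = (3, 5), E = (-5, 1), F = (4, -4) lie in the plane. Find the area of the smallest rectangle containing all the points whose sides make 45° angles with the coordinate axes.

84

In coordinates u = x + y, v = x − y the rectangle is axis-aligned; the map (x,y)→(u,v) scales areas by 2.
u-values: 8, -3, -3, 8, -4, 0; range = 8 − (-4) = 12.
v-values: 0, 3, -3, -2, -6, 8; range = 8 − (-6) = 14.
Area = (12 × 14) / 2 = 84.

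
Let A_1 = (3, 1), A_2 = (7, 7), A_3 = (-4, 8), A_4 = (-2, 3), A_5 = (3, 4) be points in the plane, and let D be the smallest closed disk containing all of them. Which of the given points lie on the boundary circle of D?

A_1, A_2, A_3

The minimum enclosing circle of a finite set is fixed by two of the points (as a diameter) or three (as a circumcircle).
The minimum enclosing circle is determined by three boundary points: A_1, A_2, A_3.
Their circumcentre is (1.4, 6.4) with r² = 31.72.
The farthest remaining point A_4 is at distance² 23.12 ≤ 31.72.
The points at distance exactly r from the centre are A_1, A_2, A_3 — 3 points.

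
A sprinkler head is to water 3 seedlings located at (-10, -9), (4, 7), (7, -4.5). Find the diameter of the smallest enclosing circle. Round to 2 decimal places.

21.26

Call the three points A, B, C in the order given.
Side lengths²: AB² = 452, AC² = 309.25, BC² = 141.25.
Since AB² = 452 ≥ 309.25 + 141.25 = 450.5, the angle opposite AB is not acute, so the smallest enclosing circle has AB as diameter.
Centre = midpoint of AB = (-3, -1), r² = 452/4 = 113.
Diameter = 2r = 2√113 ≈ 21.26.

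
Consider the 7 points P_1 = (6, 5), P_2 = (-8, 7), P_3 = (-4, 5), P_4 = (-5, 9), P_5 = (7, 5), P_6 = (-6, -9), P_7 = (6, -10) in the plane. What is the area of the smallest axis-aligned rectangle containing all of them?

285

x ranges over [-8, 7], width 15.
y ranges over [-10, 9], height 19.
Area = 15 × 19 = 285.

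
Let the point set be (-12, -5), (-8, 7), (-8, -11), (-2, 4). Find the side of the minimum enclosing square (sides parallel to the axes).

18

The bounding box has width 10 and height 18.
An axis-aligned square enclosing the set must have side ≥ max(width, height).
So the minimum side is max(10, 18) = 18.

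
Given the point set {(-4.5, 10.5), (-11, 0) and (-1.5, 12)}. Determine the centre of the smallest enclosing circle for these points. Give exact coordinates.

(-6.25, 6)

Call the three points A, B, C in the order given.
Side lengths²: AB² = 152.5, AC² = 11.25, BC² = 234.25.
Since BC² = 234.25 ≥ 152.5 + 11.25 = 163.75, the angle opposite BC is not acute, so the smallest enclosing circle has BC as diameter.
Centre = midpoint of BC = (-6.25, 6), r² = 234.25/4 = 58.5625.
Centre = (-6.25, 6).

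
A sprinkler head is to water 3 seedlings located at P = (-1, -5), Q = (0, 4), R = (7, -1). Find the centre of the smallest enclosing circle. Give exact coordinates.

(32/17, -13/17)

Side lengths²: PQ² = 82, PR² = 80, QR² = 74.
Since PQ² = 82 < 80 + 74 = 154, the triangle is acute, so the smallest enclosing circle is the circumcircle.
Circumcentre = (32/17, -13/17), r² = 7585/289.
Centre = (32/17, -13/17).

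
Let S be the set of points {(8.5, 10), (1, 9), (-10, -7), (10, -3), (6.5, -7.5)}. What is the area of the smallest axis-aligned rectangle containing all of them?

x ranges over [-10, 10], width 20.
y ranges over [-7.5, 10], height 17.5.
Area = 20 × 17.5 = 350.

350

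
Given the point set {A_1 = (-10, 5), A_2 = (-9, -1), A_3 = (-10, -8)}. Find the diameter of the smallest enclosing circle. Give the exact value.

Side lengths²: A_1A_2² = 37, A_1A_3² = 169, A_2A_3² = 50.
Since A_1A_3² = 169 ≥ 50 + 37 = 87, the angle opposite A_1A_3 is not acute, so the smallest enclosing circle has A_1A_3 as diameter.
Centre = midpoint of A_1A_3 = (-10, -1.5), r² = 169/4 = 42.25.
Diameter = 2r = 2√(42.25) = 13.

13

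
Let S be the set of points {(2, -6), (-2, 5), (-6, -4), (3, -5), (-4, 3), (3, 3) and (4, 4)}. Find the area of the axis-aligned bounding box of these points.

x ranges over [-6, 4], width 10.
y ranges over [-6, 5], height 11.
Area = 10 × 11 = 110.

110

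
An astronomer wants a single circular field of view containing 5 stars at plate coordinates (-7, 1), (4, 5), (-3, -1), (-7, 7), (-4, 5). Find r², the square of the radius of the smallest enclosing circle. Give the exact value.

The minimum enclosing circle is determined by three boundary points: (-7, 1), (4, 5), (-7, 7).
Their circumcentre is (-41/22, 4) with r² = 17125/484.
The farthest remaining point (-3, -1) is at distance² 12725/484 ≤ 17125/484.

17125/484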